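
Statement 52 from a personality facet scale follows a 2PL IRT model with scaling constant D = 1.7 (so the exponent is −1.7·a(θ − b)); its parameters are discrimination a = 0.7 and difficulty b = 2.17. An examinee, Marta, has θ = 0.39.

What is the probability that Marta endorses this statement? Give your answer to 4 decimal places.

P(θ) = 1 / (1 + exp(−D·a(θ − b)))
Exponent: 1.7 × 0.7 × (0.39 − 2.17) = -2.1182
1/(1 + e^{2.1182}) = 0.1073
P = 0.1073

0.1073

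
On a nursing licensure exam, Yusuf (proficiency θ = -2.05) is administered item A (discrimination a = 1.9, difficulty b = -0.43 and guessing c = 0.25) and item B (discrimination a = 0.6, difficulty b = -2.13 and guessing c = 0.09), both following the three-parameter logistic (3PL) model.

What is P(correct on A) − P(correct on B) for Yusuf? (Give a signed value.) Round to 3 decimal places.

P(θ) = c + (1 − c) · 1 / (1 + exp(−a(θ − b)))
P_A = 0.2830
P_B = 0.5559
P_A − P_B = -0.2729

-0.273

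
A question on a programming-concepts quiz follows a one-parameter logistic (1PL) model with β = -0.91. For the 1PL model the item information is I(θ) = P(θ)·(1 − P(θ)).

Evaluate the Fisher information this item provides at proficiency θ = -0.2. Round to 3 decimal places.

0.221

P = 1/(1+e^{-0.7100}) = 0.6704
P(1−P) = 0.6704 × 0.3296 = 0.2210
I = P(1−P) = 0.22096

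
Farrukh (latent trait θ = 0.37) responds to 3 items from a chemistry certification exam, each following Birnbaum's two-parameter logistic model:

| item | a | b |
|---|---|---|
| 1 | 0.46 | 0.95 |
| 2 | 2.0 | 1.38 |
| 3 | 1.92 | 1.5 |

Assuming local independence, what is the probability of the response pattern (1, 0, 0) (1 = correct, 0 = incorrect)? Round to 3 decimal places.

0.344

P(θ) = 1 / (1 + exp(−a(θ − b)))
P_1 = 1/(1+e^{0.2668}) = 0.4337
P_2 = 1/(1+e^{2.0200}) = 0.1171
P_3 = 1/(1+e^{2.1696}) = 0.1025
L = P_1 × (1−P_2) × (1−P_3) = 0.4337 × 0.8829 × 0.8975 = 0.34365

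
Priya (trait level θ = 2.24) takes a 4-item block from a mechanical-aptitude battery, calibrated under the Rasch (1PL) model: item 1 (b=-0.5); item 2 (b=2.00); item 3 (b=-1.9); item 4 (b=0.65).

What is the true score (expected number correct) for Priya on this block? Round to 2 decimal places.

P(θ) = 1 / (1 + exp(−(θ − b)))
P_1 = 1/(1+e^{-2.7400}) = 0.9393
P_2 = 1/(1+e^{-0.2400}) = 0.5597
P_3 = 1/(1+e^{-4.1400}) = 0.9843
P_4 = 1/(1+e^{-1.5900}) = 0.8306
E[score] = 0.9393 + 0.5597 + 0.9843 + 0.8306 = 3.3140

3.31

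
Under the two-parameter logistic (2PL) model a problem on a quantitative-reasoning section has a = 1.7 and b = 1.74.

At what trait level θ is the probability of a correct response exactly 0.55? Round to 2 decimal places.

1.86

P(θ) = 1 / (1 + exp(−a(θ − b)))
logit = ln(0.5500/0.4500) = 0.2007
θ = b + logit/(a) = 1.74 + 0.2007/1.7000 = 1.8580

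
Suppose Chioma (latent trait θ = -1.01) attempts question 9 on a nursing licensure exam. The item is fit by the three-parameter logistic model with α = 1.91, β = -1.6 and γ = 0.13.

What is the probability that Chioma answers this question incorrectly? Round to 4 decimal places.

0.2129

P(θ) = γ + (1 − γ) · 1 / (1 + exp(−α(θ − β)))
Exponent: 1.91 × (-1.01 − (-1.6)) = 1.1269
1/(1 + e^{-1.1269}) = 0.7553
P = 0.13 + 0.87 × 0.7553 = 0.7871
P(incorrect) = 1 − 0.7871 = 0.2129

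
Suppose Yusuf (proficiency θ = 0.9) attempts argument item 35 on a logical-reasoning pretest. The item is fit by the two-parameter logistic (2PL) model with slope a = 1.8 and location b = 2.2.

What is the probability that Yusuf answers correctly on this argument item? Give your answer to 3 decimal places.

P(θ) = 1 / (1 + exp(−a(θ − b)))
Exponent: 1.8 × (0.9 − 2.2) = -2.3400
1/(1 + e^{2.3400}) = 0.0879

0.088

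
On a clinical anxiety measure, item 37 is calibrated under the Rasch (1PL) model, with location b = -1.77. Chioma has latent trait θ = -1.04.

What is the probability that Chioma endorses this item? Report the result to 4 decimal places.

0.6748

P(θ) = 1 / (1 + exp(−(θ − b)))
Exponent: (-1.04 − (-1.77)) = 0.7300
1/(1 + e^{-0.7300}) = 0.6748
P = 0.6748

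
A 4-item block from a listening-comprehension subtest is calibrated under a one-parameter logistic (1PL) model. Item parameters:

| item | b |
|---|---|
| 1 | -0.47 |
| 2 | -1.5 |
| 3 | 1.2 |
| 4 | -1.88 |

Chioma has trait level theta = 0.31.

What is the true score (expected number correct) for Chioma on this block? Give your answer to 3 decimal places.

P(theta) = 1 / (1 + exp(−(theta − b)))
P_1 = 1/(1+e^{-0.7800}) = 0.6857
P_2 = 1/(1+e^{-1.8100}) = 0.8594
P_3 = 1/(1+e^{0.8900}) = 0.2911
P_4 = 1/(1+e^{-2.1900}) = 0.8993
E[score] = 0.6857 + 0.8594 + 0.2911 + 0.8993 = 2.7355

2.735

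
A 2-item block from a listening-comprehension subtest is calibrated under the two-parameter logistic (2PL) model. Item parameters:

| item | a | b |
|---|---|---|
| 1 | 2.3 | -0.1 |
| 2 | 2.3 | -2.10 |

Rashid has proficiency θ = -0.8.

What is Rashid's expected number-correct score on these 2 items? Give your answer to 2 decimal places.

P(θ) = 1 / (1 + exp(−a(θ − b)))
P_1 = 1/(1+e^{1.6100}) = 0.1666
P_2 = 1/(1+e^{-2.9900}) = 0.9521
E[score] = 0.1666 + 0.9521 = 1.1187

1.12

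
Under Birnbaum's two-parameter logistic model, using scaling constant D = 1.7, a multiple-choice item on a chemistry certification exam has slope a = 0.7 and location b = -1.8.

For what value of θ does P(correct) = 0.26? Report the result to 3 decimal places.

-2.679

P(θ) = 1 / (1 + exp(−D·a(θ − b)))
logit = ln(0.2600/0.7400) = -1.0460
θ = b + logit/(1.7·a) = -1.8 + (-1.0460)/1.1900 = -2.6790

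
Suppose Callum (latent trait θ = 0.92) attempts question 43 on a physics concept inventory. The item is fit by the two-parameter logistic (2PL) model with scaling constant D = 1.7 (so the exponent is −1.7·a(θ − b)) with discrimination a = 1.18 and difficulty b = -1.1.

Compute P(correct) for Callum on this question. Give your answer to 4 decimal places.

P(θ) = 1 / (1 + exp(−D·a(θ − b)))
Exponent: 1.7 × 1.18 × (0.92 − (-1.1)) = 4.0521
1/(1 + e^{-4.0521}) = 0.9829
P = 0.9829

0.9829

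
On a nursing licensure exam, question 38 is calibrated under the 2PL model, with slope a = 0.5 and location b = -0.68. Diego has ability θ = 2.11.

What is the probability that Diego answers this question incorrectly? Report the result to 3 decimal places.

0.199

P(θ) = 1 / (1 + exp(−a(θ − b)))
Exponent: 0.5 × (2.11 − (-0.68)) = 1.3950
1/(1 + e^{-1.3950}) = 0.8014
P(incorrect) = 1 − 0.8014 = 0.1986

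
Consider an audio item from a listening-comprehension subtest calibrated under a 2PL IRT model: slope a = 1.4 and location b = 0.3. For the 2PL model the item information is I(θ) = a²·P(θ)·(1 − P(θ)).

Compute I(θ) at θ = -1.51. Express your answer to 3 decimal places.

0.133

P = 1/(1+e^{2.5340}) = 0.0735
P(1−P) = 0.0735 × 0.9265 = 0.0681
I = a² × P(1−P) = 1.4² × 0.0681 = 0.13349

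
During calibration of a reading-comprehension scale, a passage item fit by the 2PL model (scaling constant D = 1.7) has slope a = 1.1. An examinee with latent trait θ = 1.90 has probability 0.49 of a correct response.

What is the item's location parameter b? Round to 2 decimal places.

1.92

P(θ) = 1 / (1 + exp(−D·a(θ − b)))
logit(0.49) = ln(0.49/0.51) = -0.0400
b = θ − logit/(1.7·a) = 1.90 − (-0.0400)/1.8700 = 1.9214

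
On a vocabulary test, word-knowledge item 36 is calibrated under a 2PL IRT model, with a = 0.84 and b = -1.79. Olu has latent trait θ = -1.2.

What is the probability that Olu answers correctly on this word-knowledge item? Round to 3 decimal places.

0.621

P(θ) = 1 / (1 + exp(−a(θ − b)))
Exponent: 0.84 × (-1.2 − (-1.79)) = 0.4956
1/(1 + e^{-0.4956}) = 0.6214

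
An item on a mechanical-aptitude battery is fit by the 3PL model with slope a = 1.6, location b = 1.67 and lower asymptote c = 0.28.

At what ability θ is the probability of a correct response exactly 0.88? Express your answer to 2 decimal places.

2.68

P(θ) = c + (1 − c) · 1 / (1 + exp(−a(θ − b)))
Remove guessing floor: (0.88 − 0.28)/(1 − 0.28) = 0.8333
logit = ln(0.8333/0.1667) = 1.6094
θ = b + logit/(a) = 1.67 + 1.6094/1.6000 = 2.6759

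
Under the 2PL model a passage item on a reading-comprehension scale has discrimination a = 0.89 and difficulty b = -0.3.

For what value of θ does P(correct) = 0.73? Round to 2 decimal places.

0.82

P(θ) = 1 / (1 + exp(−a(θ − b)))
logit = ln(0.7300/0.2700) = 0.9946
θ = b + logit/(a) = -0.3 + 0.9946/0.8900 = 0.8176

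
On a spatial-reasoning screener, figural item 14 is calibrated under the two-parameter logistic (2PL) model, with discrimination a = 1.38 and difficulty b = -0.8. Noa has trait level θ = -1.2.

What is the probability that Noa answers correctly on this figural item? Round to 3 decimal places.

0.365

P(θ) = 1 / (1 + exp(−a(θ − b)))
Exponent: 1.38 × (-1.2 − (-0.8)) = -0.5520
1/(1 + e^{0.5520}) = 0.3654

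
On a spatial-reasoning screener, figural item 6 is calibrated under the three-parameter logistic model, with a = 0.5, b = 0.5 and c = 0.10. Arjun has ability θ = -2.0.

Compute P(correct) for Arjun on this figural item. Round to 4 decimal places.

0.3004

P(θ) = c + (1 − c) · 1 / (1 + exp(−a(θ − b)))
Exponent: 0.5 × (-2.0 − 0.5) = -1.2500
1/(1 + e^{1.2500}) = 0.2227
P = 0.10 + 0.90 × 0.2227 = 0.3004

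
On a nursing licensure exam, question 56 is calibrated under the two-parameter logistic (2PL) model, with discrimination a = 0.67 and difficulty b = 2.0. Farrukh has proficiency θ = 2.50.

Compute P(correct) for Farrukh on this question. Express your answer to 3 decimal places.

P(θ) = 1 / (1 + exp(−a(θ − b)))
Exponent: 0.67 × (2.50 − 2.0) = 0.3350
1/(1 + e^{-0.3350}) = 0.5830

0.583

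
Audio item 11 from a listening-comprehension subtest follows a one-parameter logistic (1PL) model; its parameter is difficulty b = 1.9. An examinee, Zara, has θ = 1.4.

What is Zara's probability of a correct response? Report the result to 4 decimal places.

P(θ) = 1 / (1 + exp(−(θ − b)))
Exponent: (1.4 − 1.9) = -0.5000
1/(1 + e^{0.5000}) = 0.3775
P = 0.3775

0.3775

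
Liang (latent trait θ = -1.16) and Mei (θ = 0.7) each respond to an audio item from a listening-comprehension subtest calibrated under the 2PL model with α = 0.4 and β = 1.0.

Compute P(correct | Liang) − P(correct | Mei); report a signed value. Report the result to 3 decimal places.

-0.174

P(θ) = 1 / (1 + exp(−α(θ − β)))
P(Liang) = 0.2965  [exponent -0.8640]
P(Mei) = 0.4700  [exponent -0.1200]
Difference = 0.2965 − 0.4700 = -0.1735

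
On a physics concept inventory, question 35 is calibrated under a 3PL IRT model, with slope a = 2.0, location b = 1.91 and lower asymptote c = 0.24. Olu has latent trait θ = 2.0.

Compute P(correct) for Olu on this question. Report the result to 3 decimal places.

0.654

P(θ) = c + (1 − c) · 1 / (1 + exp(−a(θ − b)))
Exponent: 2.0 × (2.0 − 1.91) = 0.1800
1/(1 + e^{-0.1800}) = 0.5449
P = 0.24 + 0.76 × 0.5449 = 0.6541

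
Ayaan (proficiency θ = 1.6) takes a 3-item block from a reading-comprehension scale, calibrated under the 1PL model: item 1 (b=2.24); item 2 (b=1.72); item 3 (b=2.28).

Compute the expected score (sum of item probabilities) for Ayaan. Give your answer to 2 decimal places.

1.15

P(θ) = 1 / (1 + exp(−(θ − b)))
P_1 = 1/(1+e^{0.6400}) = 0.3452
P_2 = 1/(1+e^{0.1200}) = 0.4700
P_3 = 1/(1+e^{0.6800}) = 0.3363
E[score] = 0.3452 + 0.4700 + 0.3363 = 1.1515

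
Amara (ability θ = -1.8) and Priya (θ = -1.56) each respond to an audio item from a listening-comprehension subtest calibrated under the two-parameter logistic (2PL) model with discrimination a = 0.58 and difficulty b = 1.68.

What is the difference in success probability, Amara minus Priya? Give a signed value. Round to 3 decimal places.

P(θ) = 1 / (1 + exp(−a(θ − b)))
P(Amara) = 0.1173  [exponent -2.0184]
P(Priya) = 0.1325  [exponent -1.8792]
Difference = 0.1173 − 0.1325 = -0.0152

-0.015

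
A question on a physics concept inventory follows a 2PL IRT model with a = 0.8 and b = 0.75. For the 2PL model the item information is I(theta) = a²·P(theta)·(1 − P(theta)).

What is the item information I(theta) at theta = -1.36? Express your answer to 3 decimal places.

P = 1/(1+e^{1.6880}) = 0.1560
P(1−P) = 0.1560 × 0.8440 = 0.1317
I = a² × P(1−P) = 0.8² × 0.1317 = 0.08428

0.084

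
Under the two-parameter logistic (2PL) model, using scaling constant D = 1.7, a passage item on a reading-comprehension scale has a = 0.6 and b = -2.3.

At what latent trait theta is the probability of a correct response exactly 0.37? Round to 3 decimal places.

-2.822

P(theta) = 1 / (1 + exp(−D·a(theta − b)))
logit = ln(0.3700/0.6300) = -0.5322
theta = b + logit/(1.7·a) = -2.3 + (-0.5322)/1.0200 = -2.8218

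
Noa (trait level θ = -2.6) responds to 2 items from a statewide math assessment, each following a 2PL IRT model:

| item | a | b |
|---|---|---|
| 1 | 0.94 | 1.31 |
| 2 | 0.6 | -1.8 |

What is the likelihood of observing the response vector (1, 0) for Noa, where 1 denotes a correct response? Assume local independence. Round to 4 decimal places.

P(θ) = 1 / (1 + exp(−a(θ − b)))
P_1 = 1/(1+e^{3.6754}) = 0.0247
P_2 = 1/(1+e^{0.4800}) = 0.3823
L = P_1 × (1−P_2) = 0.0247 × 0.6177 = 0.01527

0.0153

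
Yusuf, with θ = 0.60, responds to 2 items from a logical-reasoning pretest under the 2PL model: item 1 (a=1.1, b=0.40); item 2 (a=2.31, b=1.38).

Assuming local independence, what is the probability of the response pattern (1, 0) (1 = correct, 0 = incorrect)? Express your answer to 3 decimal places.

P(θ) = 1 / (1 + exp(−a(θ − b)))
P_1 = 1/(1+e^{-0.2200}) = 0.5548
P_2 = 1/(1+e^{1.8018}) = 0.1416
L = P_1 × (1−P_2) = 0.5548 × 0.8584 = 0.47620

0.476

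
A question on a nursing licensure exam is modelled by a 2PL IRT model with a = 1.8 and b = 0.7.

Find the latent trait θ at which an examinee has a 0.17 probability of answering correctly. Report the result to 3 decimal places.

-0.181

P(θ) = 1 / (1 + exp(−a(θ − b)))
logit = ln(0.1700/0.8300) = -1.5856
θ = b + logit/(a) = 0.7 + (-1.5856)/1.8000 = -0.1809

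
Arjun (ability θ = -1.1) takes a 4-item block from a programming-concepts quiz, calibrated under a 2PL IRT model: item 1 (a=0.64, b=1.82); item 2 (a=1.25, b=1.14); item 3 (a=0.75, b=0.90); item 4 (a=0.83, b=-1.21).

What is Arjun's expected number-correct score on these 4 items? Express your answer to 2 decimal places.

P(θ) = 1 / (1 + exp(−a(θ − b)))
P_1 = 1/(1+e^{1.8688}) = 0.1337
P_2 = 1/(1+e^{2.8000}) = 0.0573
P_3 = 1/(1+e^{1.5000}) = 0.1824
P_4 = 1/(1+e^{-0.0913}) = 0.5228
E[score] = 0.1337 + 0.0573 + 0.1824 + 0.5228 = 0.8962

0.90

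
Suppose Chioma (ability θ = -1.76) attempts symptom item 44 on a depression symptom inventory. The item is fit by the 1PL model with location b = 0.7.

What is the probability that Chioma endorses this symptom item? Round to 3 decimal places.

0.079

P(θ) = 1 / (1 + exp(−(θ − b)))
Exponent: (-1.76 − 0.7) = -2.4600
1/(1 + e^{2.4600}) = 0.0787
P = 0.0787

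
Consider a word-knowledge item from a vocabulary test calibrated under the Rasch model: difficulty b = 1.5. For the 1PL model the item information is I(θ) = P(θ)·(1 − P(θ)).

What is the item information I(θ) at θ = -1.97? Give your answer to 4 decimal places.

P = 1/(1+e^{3.4700}) = 0.0302
P(1−P) = 0.0302 × 0.9698 = 0.0293
I = P(1−P) = 0.02927

0.0293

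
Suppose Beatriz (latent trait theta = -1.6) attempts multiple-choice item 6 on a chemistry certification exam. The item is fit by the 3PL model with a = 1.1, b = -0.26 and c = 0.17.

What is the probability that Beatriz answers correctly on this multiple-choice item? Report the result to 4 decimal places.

0.3247

P(theta) = c + (1 − c) · 1 / (1 + exp(−a(theta − b)))
Exponent: 1.1 × (-1.6 − (-0.26)) = -1.4740
1/(1 + e^{1.4740}) = 0.1863
P = 0.17 + 0.83 × 0.1863 = 0.3247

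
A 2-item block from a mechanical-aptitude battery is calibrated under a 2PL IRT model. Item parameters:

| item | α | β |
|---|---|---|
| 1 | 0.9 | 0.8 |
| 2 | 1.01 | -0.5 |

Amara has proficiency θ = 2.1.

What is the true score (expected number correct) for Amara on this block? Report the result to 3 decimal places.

P(θ) = 1 / (1 + exp(−α(θ − β)))
P_1 = 1/(1+e^{-1.1700}) = 0.7631
P_2 = 1/(1+e^{-2.6260}) = 0.9325
E[score] = 0.7631 + 0.9325 = 1.6957

1.696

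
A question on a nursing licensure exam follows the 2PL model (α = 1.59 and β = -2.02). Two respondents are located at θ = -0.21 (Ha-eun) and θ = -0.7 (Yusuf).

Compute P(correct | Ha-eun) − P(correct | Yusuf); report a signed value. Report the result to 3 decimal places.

0.056

P(θ) = 1 / (1 + exp(−α(θ − β)))
P(Ha-eun) = 0.9467  [exponent 2.8779]
P(Yusuf) = 0.8908  [exponent 2.0988]
Difference = 0.9467 − 0.8908 = 0.0560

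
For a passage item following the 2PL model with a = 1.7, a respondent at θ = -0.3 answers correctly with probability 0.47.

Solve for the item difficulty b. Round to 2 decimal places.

-0.23

P(θ) = 1 / (1 + exp(−a(θ − b)))
logit(0.47) = ln(0.47/0.53) = -0.1201
b = θ − logit/(a) = -0.3 − (-0.1201)/1.7000 = -0.2293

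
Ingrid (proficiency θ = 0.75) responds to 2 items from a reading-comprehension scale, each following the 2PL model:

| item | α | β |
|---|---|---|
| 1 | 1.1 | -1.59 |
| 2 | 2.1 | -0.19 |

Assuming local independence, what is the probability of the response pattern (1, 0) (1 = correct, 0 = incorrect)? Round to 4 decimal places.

P(θ) = 1 / (1 + exp(−α(θ − β)))
P_1 = 1/(1+e^{-2.5740}) = 0.9292
P_2 = 1/(1+e^{-1.9740}) = 0.8780
L = P_1 × (1−P_2) = 0.9292 × 0.1220 = 0.11332

0.1133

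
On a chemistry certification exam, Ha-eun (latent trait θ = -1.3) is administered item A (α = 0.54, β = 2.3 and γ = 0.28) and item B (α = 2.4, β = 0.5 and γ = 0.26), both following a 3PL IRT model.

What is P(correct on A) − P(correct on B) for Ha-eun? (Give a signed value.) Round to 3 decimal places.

P(θ) = γ + (1 − γ) · 1 / (1 + exp(−α(θ − β)))
P_A = 0.3702
P_B = 0.2697
P_A − P_B = 0.1004

0.100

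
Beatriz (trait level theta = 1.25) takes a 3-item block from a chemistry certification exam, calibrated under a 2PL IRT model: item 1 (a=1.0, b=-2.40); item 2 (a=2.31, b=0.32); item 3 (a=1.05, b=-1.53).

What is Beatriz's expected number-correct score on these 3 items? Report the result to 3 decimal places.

2.819

P(theta) = 1 / (1 + exp(−a(theta − b)))
P_1 = 1/(1+e^{-3.6500}) = 0.9747
P_2 = 1/(1+e^{-2.1483}) = 0.8955
P_3 = 1/(1+e^{-2.9190}) = 0.9488
E[score] = 0.9747 + 0.8955 + 0.9488 = 2.8190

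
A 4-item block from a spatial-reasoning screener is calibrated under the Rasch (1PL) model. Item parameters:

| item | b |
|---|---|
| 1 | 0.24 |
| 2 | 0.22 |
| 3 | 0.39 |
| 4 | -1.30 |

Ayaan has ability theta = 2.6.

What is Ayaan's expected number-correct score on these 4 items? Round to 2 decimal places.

P(theta) = 1 / (1 + exp(−(theta − b)))
P_1 = 1/(1+e^{-2.3600}) = 0.9137
P_2 = 1/(1+e^{-2.3800}) = 0.9153
P_3 = 1/(1+e^{-2.2100}) = 0.9011
P_4 = 1/(1+e^{-3.9000}) = 0.9802
E[score] = 0.9137 + 0.9153 + 0.9011 + 0.9802 = 3.7103

3.71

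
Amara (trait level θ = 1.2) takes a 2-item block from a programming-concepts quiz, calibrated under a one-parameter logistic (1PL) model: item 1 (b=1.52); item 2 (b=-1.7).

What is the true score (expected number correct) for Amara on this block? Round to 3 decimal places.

1.369

P(θ) = 1 / (1 + exp(−(θ − b)))
P_1 = 1/(1+e^{0.3200}) = 0.4207
P_2 = 1/(1+e^{-2.9000}) = 0.9478
E[score] = 0.4207 + 0.9478 = 1.3685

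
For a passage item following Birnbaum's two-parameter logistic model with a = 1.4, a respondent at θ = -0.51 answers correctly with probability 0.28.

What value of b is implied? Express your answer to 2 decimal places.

0.16

P(θ) = 1 / (1 + exp(−a(θ − b)))
logit(0.28) = ln(0.28/0.72) = -0.9445
b = θ − logit/(a) = -0.51 − (-0.9445)/1.4000 = 0.1646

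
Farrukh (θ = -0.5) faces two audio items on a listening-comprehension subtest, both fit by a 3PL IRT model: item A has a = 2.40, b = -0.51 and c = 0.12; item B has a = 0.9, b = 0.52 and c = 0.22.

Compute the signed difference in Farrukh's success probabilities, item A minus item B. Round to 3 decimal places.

0.123

P(θ) = c + (1 − c) · 1 / (1 + exp(−a(θ − b)))
P_A = 0.5653
P_B = 0.4426
P_A − P_B = 0.1227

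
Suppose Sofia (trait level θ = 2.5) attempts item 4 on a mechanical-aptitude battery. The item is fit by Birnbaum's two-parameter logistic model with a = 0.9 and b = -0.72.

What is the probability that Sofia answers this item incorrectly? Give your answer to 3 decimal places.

0.052

P(θ) = 1 / (1 + exp(−a(θ − b)))
Exponent: 0.9 × (2.5 − (-0.72)) = 2.8980
1/(1 + e^{-2.8980}) = 0.9477
P(incorrect) = 1 − 0.9477 = 0.0523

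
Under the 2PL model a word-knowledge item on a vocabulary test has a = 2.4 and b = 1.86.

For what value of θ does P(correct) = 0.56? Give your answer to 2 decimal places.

1.96

P(θ) = 1 / (1 + exp(−a(θ − b)))
logit = ln(0.5600/0.4400) = 0.2412
θ = b + logit/(a) = 1.86 + 0.2412/2.4000 = 1.9605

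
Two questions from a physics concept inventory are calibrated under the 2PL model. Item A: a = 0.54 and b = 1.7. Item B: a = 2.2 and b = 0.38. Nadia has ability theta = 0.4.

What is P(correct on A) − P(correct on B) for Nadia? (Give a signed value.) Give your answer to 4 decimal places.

P(theta) = 1 / (1 + exp(−a(theta − b)))
P_A = 0.3314
P_B = 0.5110
P_A − P_B = -0.1796

-0.1796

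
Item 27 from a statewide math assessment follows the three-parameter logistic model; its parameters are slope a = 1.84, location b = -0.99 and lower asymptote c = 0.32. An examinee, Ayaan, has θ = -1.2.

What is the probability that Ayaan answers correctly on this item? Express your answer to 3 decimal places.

0.595

P(θ) = c + (1 − c) · 1 / (1 + exp(−a(θ − b)))
Exponent: 1.84 × (-1.2 − (-0.99)) = -0.3864
1/(1 + e^{0.3864}) = 0.4046
P = 0.32 + 0.68 × 0.4046 = 0.5951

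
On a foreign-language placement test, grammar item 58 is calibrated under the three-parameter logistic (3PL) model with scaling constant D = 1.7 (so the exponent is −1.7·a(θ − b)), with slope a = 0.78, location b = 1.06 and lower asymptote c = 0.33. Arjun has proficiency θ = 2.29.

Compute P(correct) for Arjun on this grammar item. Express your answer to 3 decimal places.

P(θ) = c + (1 − c) · 1 / (1 + exp(−D·a(θ − b)))
Exponent: 1.7 × 0.78 × (2.29 − 1.06) = 1.6310
1/(1 + e^{-1.6310}) = 0.8363
P = 0.33 + 0.67 × 0.8363 = 0.8903

0.890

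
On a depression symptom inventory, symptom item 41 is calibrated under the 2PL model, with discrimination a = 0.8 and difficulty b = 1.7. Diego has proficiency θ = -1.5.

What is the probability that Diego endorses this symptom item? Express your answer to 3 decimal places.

P(θ) = 1 / (1 + exp(−a(θ − b)))
Exponent: 0.8 × (-1.5 − 1.7) = -2.5600
1/(1 + e^{2.5600}) = 0.0718

0.072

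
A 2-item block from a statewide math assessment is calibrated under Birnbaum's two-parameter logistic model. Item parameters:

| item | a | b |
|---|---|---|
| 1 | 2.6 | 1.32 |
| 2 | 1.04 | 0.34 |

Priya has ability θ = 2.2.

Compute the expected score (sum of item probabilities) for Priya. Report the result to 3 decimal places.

1.782

P(θ) = 1 / (1 + exp(−a(θ − b)))
P_1 = 1/(1+e^{-2.2880}) = 0.9079
P_2 = 1/(1+e^{-1.9344}) = 0.8737
E[score] = 0.9079 + 0.8737 = 1.7816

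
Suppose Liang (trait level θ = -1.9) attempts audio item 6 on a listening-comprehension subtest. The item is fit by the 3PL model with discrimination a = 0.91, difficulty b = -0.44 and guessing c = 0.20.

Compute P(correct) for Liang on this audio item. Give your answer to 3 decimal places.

P(θ) = c + (1 − c) · 1 / (1 + exp(−a(θ − b)))
Exponent: 0.91 × (-1.9 − (-0.44)) = -1.3286
1/(1 + e^{1.3286}) = 0.2094
P = 0.20 + 0.80 × 0.2094 = 0.3675

0.368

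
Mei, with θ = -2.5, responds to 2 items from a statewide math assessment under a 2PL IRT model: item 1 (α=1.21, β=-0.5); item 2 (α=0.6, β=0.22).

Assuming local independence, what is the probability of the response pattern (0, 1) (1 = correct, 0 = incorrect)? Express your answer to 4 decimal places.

P(θ) = 1 / (1 + exp(−α(θ − β)))
P_1 = 1/(1+e^{2.4200}) = 0.0817
P_2 = 1/(1+e^{1.6320}) = 0.1636
L = (1−P_1) × P_2 = 0.9183 × 0.1636 = 0.15020

0.1502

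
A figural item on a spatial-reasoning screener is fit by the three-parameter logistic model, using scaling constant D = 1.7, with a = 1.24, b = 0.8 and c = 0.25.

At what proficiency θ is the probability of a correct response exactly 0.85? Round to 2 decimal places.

P(θ) = c + (1 − c) · 1 / (1 + exp(−D·a(θ − b)))
Remove guessing floor: (0.85 − 0.25)/(1 − 0.25) = 0.8000
logit = ln(0.8000/0.2000) = 1.3863
θ = b + logit/(1.7·a) = 0.8 + 1.3863/2.1080 = 1.4576

1.46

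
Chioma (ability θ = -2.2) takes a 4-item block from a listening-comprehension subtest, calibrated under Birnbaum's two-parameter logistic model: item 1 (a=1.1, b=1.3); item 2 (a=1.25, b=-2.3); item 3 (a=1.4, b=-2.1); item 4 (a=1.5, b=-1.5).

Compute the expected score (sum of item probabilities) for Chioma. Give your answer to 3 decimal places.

P(θ) = 1 / (1 + exp(−a(θ − b)))
P_1 = 1/(1+e^{3.8500}) = 0.0208
P_2 = 1/(1+e^{-0.1250}) = 0.5312
P_3 = 1/(1+e^{0.1400}) = 0.4651
P_4 = 1/(1+e^{1.0500}) = 0.2592
E[score] = 0.0208 + 0.5312 + 0.4651 + 0.2592 = 1.2763

1.276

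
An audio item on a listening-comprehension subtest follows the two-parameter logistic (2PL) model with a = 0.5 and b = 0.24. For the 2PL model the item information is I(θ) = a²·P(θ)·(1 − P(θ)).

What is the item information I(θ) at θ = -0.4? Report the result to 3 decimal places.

0.061

P = 1/(1+e^{0.3200}) = 0.4207
P(1−P) = 0.4207 × 0.5793 = 0.2437
I = a² × P(1−P) = 0.5² × 0.2437 = 0.06093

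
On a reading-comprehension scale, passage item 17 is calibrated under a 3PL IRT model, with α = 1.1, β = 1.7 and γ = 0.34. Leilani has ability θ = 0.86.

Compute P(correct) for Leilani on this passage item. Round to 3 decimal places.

P(θ) = γ + (1 − γ) · 1 / (1 + exp(−α(θ − β)))
Exponent: 1.1 × (0.86 − 1.7) = -0.9240
1/(1 + e^{0.9240}) = 0.2841
P = 0.34 + 0.66 × 0.2841 = 0.5275

0.528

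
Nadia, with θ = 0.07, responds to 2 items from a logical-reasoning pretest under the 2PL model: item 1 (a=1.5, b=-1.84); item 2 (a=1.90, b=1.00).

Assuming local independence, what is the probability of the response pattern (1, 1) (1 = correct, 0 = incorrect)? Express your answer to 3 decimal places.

P(θ) = 1 / (1 + exp(−a(θ − b)))
P_1 = 1/(1+e^{-2.8650}) = 0.9461
P_2 = 1/(1+e^{1.7670}) = 0.1459
L = P_1 × P_2 = 0.9461 × 0.1459 = 0.13805

0.138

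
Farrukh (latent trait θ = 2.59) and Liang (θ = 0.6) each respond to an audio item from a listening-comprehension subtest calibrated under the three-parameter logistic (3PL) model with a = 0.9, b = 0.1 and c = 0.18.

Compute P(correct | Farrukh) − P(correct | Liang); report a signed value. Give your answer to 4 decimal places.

P(θ) = c + (1 − c) · 1 / (1 + exp(−a(θ − b)))
P(Farrukh) = 0.9212  [exponent 2.2410]
P(Liang) = 0.6807  [exponent 0.4500]
Difference = 0.9212 − 0.6807 = 0.2405

0.2405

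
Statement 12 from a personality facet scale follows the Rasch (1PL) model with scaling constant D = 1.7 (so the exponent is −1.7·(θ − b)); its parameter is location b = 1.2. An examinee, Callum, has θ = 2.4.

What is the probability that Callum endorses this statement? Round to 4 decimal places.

P(θ) = 1 / (1 + exp(−D·(θ − b)))
Exponent: 1.7 × (2.4 − 1.2) = 2.0400
1/(1 + e^{-2.0400}) = 0.8849
P = 0.8849

0.8849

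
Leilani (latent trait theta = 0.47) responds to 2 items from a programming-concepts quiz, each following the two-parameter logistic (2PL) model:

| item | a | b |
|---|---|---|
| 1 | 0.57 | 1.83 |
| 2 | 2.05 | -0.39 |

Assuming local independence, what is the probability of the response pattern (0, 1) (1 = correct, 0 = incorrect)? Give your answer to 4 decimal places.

0.5844

P(theta) = 1 / (1 + exp(−a(theta − b)))
P_1 = 1/(1+e^{0.7752}) = 0.3154
P_2 = 1/(1+e^{-1.7630}) = 0.8536
L = (1−P_1) × P_2 = 0.6846 × 0.8536 = 0.58440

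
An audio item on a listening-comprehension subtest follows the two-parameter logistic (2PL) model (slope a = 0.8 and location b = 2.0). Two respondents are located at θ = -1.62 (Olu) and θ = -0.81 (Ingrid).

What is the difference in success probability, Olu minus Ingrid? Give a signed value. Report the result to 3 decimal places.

P(θ) = 1 / (1 + exp(−a(θ − b)))
P(Olu) = 0.0524  [exponent -2.8960]
P(Ingrid) = 0.0955  [exponent -2.2480]
Difference = 0.0524 − 0.0955 = -0.0432

-0.043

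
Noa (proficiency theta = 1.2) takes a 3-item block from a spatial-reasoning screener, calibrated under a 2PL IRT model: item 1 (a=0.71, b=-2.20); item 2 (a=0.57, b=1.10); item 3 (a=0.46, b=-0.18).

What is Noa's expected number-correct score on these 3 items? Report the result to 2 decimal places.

P(theta) = 1 / (1 + exp(−a(theta − b)))
P_1 = 1/(1+e^{-2.4140}) = 0.9179
P_2 = 1/(1+e^{-0.0570}) = 0.5142
P_3 = 1/(1+e^{-0.6348}) = 0.6536
E[score] = 0.9179 + 0.5142 + 0.6536 = 2.0857

2.09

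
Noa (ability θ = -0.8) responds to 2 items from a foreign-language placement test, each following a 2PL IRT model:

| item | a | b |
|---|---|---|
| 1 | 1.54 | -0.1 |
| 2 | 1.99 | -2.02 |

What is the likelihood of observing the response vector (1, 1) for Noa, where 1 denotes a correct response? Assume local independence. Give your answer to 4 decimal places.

P(θ) = 1 / (1 + exp(−a(θ − b)))
P_1 = 1/(1+e^{1.0780}) = 0.2539
P_2 = 1/(1+e^{-2.4278}) = 0.9189
L = P_1 × P_2 = 0.2539 × 0.9189 = 0.23330

0.2333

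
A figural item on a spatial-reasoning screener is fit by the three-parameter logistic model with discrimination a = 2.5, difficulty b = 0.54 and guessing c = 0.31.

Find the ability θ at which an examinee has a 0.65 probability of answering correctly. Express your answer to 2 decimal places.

0.53

P(θ) = c + (1 − c) · 1 / (1 + exp(−a(θ − b)))
Remove guessing floor: (0.65 − 0.31)/(1 − 0.31) = 0.4928
logit = ln(0.4928/0.5072) = -0.0290
θ = b + logit/(a) = 0.54 + (-0.0290)/2.5000 = 0.5284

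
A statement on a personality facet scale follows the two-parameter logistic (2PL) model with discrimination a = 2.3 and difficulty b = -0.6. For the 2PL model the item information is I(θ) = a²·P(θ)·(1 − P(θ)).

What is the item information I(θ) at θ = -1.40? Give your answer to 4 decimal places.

0.6256

P = 1/(1+e^{1.8400}) = 0.1371
P(1−P) = 0.1371 × 0.8629 = 0.1183
I = a² × P(1−P) = 2.3² × 0.1183 = 0.62564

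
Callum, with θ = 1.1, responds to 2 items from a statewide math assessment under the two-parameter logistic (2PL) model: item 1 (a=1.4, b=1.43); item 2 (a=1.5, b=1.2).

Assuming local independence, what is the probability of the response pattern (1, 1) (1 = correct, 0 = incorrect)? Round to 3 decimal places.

0.179

P(θ) = 1 / (1 + exp(−a(θ − b)))
P_1 = 1/(1+e^{0.4620}) = 0.3865
P_2 = 1/(1+e^{0.1500}) = 0.4626
L = P_1 × P_2 = 0.3865 × 0.4626 = 0.17879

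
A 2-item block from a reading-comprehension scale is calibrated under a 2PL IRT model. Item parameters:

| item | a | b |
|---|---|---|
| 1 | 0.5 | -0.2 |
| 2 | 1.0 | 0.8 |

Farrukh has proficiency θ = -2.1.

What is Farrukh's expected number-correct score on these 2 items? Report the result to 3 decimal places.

0.331

P(θ) = 1 / (1 + exp(−a(θ − b)))
P_1 = 1/(1+e^{0.9500}) = 0.2789
P_2 = 1/(1+e^{2.9000}) = 0.0522
E[score] = 0.2789 + 0.0522 = 0.3310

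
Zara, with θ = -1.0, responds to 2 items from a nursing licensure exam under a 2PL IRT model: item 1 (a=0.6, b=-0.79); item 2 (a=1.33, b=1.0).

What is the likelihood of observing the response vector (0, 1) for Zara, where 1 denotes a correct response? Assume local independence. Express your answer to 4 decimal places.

0.0347

P(θ) = 1 / (1 + exp(−a(θ − b)))
P_1 = 1/(1+e^{0.1260}) = 0.4685
P_2 = 1/(1+e^{2.6600}) = 0.0654
L = (1−P_1) × P_2 = 0.5315 × 0.0654 = 0.03474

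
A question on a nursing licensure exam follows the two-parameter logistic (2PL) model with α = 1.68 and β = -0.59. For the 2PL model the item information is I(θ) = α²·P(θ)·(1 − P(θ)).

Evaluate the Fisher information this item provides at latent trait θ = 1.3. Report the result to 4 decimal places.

P = 1/(1+e^{-3.1752}) = 0.9599
P(1−P) = 0.9599 × 0.0401 = 0.0385
I = α² × P(1−P) = 1.68² × 0.0385 = 0.10867

0.1087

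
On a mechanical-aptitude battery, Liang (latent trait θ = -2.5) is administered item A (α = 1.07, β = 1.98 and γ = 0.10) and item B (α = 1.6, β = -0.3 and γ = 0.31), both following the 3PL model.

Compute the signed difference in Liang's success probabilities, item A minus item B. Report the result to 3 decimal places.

P(θ) = γ + (1 − γ) · 1 / (1 + exp(−α(θ − β)))
P_A = 0.1074
P_B = 0.3298
P_A − P_B = -0.2224

-0.222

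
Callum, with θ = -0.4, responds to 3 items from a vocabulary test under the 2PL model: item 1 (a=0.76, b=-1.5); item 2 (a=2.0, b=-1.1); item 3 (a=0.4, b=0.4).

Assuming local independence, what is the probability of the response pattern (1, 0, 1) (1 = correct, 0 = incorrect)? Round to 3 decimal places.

0.058

P(θ) = 1 / (1 + exp(−a(θ − b)))
P_1 = 1/(1+e^{-0.8360}) = 0.6976
P_2 = 1/(1+e^{-1.4000}) = 0.8022
P_3 = 1/(1+e^{0.3200}) = 0.4207
L = P_1 × (1−P_2) × P_3 = 0.6976 × 0.1978 × 0.4207 = 0.05805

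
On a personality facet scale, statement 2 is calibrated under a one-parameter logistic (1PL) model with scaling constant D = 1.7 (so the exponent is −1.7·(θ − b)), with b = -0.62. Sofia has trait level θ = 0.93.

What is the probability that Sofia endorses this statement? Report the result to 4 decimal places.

P(θ) = 1 / (1 + exp(−D·(θ − b)))
Exponent: 1.7 × (0.93 − (-0.62)) = 2.6350
1/(1 + e^{-2.6350}) = 0.9331
P = 0.9331

0.9331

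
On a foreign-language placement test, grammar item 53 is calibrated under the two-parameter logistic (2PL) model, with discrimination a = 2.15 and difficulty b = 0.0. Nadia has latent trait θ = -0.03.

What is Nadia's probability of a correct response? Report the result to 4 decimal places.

P(θ) = 1 / (1 + exp(−a(θ − b)))
Exponent: 2.15 × (-0.03 − 0.0) = -0.0645
1/(1 + e^{0.0645}) = 0.4839

0.4839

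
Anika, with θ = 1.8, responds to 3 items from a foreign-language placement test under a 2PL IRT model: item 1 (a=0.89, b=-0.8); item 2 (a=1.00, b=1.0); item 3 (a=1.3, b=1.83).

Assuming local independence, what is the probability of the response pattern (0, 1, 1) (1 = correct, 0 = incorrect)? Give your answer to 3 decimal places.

P(θ) = 1 / (1 + exp(−a(θ − b)))
P_1 = 1/(1+e^{-2.3140}) = 0.9100
P_2 = 1/(1+e^{-0.8000}) = 0.6900
P_3 = 1/(1+e^{0.0390}) = 0.4903
L = (1−P_1) × P_2 × P_3 = 0.0900 × 0.6900 × 0.4903 = 0.03043

0.030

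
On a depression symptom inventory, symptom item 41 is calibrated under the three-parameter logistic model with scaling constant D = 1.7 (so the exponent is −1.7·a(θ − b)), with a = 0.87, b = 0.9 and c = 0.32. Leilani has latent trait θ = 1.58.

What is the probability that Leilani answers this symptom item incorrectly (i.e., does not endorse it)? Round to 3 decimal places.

P(θ) = c + (1 − c) · 1 / (1 + exp(−D·a(θ − b)))
Exponent: 1.7 × 0.87 × (1.58 − 0.9) = 1.0057
1/(1 + e^{-1.0057}) = 0.7322
P = 0.32 + 0.68 × 0.7322 = 0.8179
P(incorrect) = 1 − 0.8179 = 0.1821

0.182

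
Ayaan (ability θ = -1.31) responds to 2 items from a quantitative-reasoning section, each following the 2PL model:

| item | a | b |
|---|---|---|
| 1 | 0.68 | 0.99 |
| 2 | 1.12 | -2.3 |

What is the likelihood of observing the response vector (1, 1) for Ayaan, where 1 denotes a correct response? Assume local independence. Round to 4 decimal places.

P(θ) = 1 / (1 + exp(−a(θ − b)))
P_1 = 1/(1+e^{1.5640}) = 0.1731
P_2 = 1/(1+e^{-1.1088}) = 0.7519
L = P_1 × P_2 = 0.1731 × 0.7519 = 0.13013

0.1301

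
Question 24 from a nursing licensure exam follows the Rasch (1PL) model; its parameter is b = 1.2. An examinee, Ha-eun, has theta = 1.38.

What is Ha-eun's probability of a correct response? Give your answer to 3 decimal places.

0.545

P(theta) = 1 / (1 + exp(−(theta − b)))
Exponent: (1.38 − 1.2) = 0.1800
1/(1 + e^{-0.1800}) = 0.5449
P = 0.5449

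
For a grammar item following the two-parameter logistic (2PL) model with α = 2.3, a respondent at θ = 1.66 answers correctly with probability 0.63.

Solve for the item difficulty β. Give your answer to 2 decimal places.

1.43

P(θ) = 1 / (1 + exp(−α(θ − β)))
logit(0.63) = ln(0.63/0.37) = 0.5322
β = θ − logit/(α) = 1.66 − 0.5322/2.3000 = 1.4286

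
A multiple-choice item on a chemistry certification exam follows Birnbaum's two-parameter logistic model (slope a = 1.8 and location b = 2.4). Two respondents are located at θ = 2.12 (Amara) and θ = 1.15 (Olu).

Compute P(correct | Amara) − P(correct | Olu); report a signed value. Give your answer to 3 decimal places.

P(θ) = 1 / (1 + exp(−a(θ − b)))
P(Amara) = 0.3766  [exponent -0.5040]
P(Olu) = 0.0953  [exponent -2.2500]
Difference = 0.3766 − 0.0953 = 0.2813

0.281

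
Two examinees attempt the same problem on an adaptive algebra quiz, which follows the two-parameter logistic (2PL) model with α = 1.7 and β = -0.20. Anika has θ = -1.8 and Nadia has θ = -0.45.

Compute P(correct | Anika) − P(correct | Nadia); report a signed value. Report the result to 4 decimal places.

P(θ) = 1 / (1 + exp(−α(θ − β)))
P(Anika) = 0.0618  [exponent -2.7200]
P(Nadia) = 0.3953  [exponent -0.4250]
Difference = 0.0618 − 0.3953 = -0.3335

-0.3335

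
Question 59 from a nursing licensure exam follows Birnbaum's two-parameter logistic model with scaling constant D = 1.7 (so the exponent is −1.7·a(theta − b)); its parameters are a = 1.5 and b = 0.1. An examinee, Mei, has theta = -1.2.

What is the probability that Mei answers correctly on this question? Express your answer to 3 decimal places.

0.035

P(theta) = 1 / (1 + exp(−D·a(theta − b)))
Exponent: 1.7 × 1.5 × (-1.2 − 0.1) = -3.3150
1/(1 + e^{3.3150}) = 0.0351
P = 0.0351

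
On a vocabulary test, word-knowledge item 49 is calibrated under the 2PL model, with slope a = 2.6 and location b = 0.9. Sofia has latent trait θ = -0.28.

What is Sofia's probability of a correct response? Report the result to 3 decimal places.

0.044

P(θ) = 1 / (1 + exp(−a(θ − b)))
Exponent: 2.6 × (-0.28 − 0.9) = -3.0680
1/(1 + e^{3.0680}) = 0.0444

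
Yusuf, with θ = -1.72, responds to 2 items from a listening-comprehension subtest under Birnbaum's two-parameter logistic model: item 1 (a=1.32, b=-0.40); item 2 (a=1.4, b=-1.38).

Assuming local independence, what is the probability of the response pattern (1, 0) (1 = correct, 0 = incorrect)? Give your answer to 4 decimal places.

0.0919

P(θ) = 1 / (1 + exp(−a(θ − b)))
P_1 = 1/(1+e^{1.7424}) = 0.1490
P_2 = 1/(1+e^{0.4760}) = 0.3832
L = P_1 × (1−P_2) = 0.1490 × 0.6168 = 0.09191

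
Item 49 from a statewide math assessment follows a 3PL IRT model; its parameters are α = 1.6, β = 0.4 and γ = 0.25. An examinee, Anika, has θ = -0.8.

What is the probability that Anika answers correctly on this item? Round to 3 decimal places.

0.346

P(θ) = γ + (1 − γ) · 1 / (1 + exp(−α(θ − β)))
Exponent: 1.6 × (-0.8 − 0.4) = -1.9200
1/(1 + e^{1.9200}) = 0.1279
P = 0.25 + 0.75 × 0.1279 = 0.3459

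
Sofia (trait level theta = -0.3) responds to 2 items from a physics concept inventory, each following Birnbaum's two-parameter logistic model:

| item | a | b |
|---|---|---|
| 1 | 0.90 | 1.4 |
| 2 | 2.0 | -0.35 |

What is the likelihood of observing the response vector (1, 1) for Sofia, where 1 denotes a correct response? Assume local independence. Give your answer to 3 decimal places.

P(theta) = 1 / (1 + exp(−a(theta − b)))
P_1 = 1/(1+e^{1.5300}) = 0.1780
P_2 = 1/(1+e^{-0.1000}) = 0.5250
L = P_1 × P_2 = 0.1780 × 0.5250 = 0.09344

0.093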